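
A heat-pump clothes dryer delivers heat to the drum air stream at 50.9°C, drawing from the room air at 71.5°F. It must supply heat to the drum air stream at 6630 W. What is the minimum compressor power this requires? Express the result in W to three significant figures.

592 W

In absolute terms T_C = 295.09 K and T_H = 324.05 K, so ΔT = 28.96 K.
COP_Carnot = T_H/ΔT = 324.05/28.96 = 11.19.
Ẇ_min = Q̇/COP_Carnot = 6630/11.19 = 592.4 W.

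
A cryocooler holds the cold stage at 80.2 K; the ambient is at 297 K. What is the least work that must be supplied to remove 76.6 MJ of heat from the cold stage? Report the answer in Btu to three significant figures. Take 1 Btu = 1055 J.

The reservoir spacing is ΔT = 297 − 80.2 = 216.8 K.
The reversible limit is COP_R = T_C/ΔT = 0.3699, so W_min = Q_C/COP = Q_C·ΔT/T_C.
W_min = 76.60 × 216.8/80.20 = 207.1 MJ = 196300 Btu.

196000 Btu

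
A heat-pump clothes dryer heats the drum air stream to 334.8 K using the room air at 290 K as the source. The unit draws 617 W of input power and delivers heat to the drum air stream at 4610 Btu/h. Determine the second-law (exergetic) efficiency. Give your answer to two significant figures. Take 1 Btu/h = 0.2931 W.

0.29

Converting, Q̇_H = 4610 Btu/h = 1351 W, so COP_actual = Q̇_H/Ẇ = 1351/617.0 = 2.190.
The reservoir spacing is ΔT = 334.8 − 290 = 44.80 K.
COP_Carnot = T_H/ΔT = 334.80/44.80 = 7.473.
η_II = COP_actual/COP_Carnot = 2.190/7.473 = 0.2930.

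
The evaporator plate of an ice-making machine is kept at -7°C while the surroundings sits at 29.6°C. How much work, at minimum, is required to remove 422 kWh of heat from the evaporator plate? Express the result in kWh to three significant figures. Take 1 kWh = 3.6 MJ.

In absolute terms T_C = 266.15 K and T_H = 302.75 K, so ΔT = 36.60 K.
The reversible limit is COP_R = T_C/ΔT = 7.272, so W_min = Q_C/COP = Q_C·ΔT/T_C.
W_min = 422.0 × 36.60/266.15 = 58.03 kWh.

58.0 kWh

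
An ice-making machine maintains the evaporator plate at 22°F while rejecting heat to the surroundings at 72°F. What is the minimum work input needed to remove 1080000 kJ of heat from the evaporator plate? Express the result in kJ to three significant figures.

In absolute terms T_C = 267.59 K and T_H = 295.37 K, so ΔT = 27.78 K.
The reversible limit is COP_R = T_C/ΔT = 9.633, so W_min = Q_C/COP = Q_C·ΔT/T_C.
W_min = 1080000 × 27.78/267.59 = 112100 kJ.

112000 kJ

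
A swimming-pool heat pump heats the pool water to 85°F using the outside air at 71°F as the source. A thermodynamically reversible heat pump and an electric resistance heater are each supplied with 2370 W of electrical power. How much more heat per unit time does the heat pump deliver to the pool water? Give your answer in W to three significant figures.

In absolute terms T_C = 294.82 K and T_H = 302.59 K, so ΔT = 7.778 K.
COP_Carnot = T_H/ΔT = 302.59/7.778 = 38.91.
The heat pump delivers Q̇_H = COP × Ẇ = 92200 W; the resistance heater delivers Ẇ = 2370 W.
Extra = (COP − 1)·Ẇ = 89830 W.

89800 W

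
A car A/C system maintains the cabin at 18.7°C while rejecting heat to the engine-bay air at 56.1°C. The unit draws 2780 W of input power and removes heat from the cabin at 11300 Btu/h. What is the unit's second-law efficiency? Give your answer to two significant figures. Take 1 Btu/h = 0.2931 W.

Converting, Q̇_C = 11300 Btu/h = 3312 W, so COP_actual = Q̇_C/Ẇ = 3312/2780 = 1.191.
In absolute terms T_C = 291.85 K and T_H = 329.25 K, so ΔT = 37.40 K.
COP_Carnot = T_C/ΔT = 291.85/37.40 = 7.803.
η_II = COP_actual/COP_Carnot = 1.191/7.803 = 0.1527.

0.15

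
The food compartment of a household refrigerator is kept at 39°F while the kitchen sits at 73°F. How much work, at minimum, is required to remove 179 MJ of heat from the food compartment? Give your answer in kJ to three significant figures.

In absolute terms T_C = 277.04 K and T_H = 295.93 K, so ΔT = 18.89 K.
The reversible limit is COP_R = T_C/ΔT = 14.67, so W_min = Q_C/COP = Q_C·ΔT/T_C.
W_min = 179.0 × 18.89/277.04 = 12.20 MJ = 12200 kJ.

12200 kJ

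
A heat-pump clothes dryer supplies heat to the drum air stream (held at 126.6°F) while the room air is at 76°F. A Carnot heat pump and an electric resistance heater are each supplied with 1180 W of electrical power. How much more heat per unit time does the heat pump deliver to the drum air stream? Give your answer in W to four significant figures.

In absolute terms T_C = 297.59 K and T_H = 325.71 K, so ΔT = 28.11 K.
COP_Carnot = T_H/ΔT = 325.71/28.11 = 11.59.
The heat pump delivers Q̇_H = COP × Ẇ = 13670 W; the resistance heater delivers Ẇ = 1180 W.
Extra = (COP − 1)·Ẇ = 12490 W.

12490 W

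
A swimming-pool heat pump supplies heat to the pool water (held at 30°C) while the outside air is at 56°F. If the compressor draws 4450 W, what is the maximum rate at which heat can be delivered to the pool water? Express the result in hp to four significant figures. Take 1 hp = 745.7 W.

108.5 hp

In absolute terms T_C = 286.48 K and T_H = 303.15 K, so ΔT = 16.67 K.
COP_Carnot = T_H/ΔT = 303.15/16.67 = 18.19.
Q̇_max = COP_Carnot × Ẇ = 18.19 × 4450 W = 80940 W = 108.5 hp.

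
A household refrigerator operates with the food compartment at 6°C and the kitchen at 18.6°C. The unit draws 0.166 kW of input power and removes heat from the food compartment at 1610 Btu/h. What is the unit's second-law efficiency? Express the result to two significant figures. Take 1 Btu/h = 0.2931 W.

Converting, Q̇_C = 1610 Btu/h = 0.4719 kW, so COP_actual = Q̇_C/Ẇ = 0.4719/0.1660 = 2.843.
In absolute terms T_C = 279.15 K and T_H = 291.75 K, so ΔT = 12.60 K.
COP_Carnot = T_C/ΔT = 279.15/12.60 = 22.15.
η_II = COP_actual/COP_Carnot = 2.843/22.15 = 0.1283.

0.13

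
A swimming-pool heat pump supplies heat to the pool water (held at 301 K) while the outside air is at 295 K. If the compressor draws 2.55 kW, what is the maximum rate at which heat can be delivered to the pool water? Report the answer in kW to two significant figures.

130 kW

The reservoir spacing is ΔT = 301 − 295 = 6.000 K.
COP_Carnot = T_H/ΔT = 301.00/6.000 = 50.17.
Q̇_max = COP_Carnot × Ẇ = 50.17 × 2.550 kW = 127.9 kW.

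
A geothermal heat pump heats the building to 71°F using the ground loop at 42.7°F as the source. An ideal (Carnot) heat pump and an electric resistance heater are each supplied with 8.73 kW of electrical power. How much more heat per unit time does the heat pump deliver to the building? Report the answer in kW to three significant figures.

In absolute terms T_C = 279.09 K and T_H = 294.82 K, so ΔT = 15.72 K.
COP_Carnot = T_H/ΔT = 294.82/15.72 = 18.75.
The heat pump delivers Q̇_H = COP × Ẇ = 163.7 kW; the resistance heater delivers Ẇ = 8.730 kW.
Extra = (COP − 1)·Ẇ = 155.0 kW.

155 kW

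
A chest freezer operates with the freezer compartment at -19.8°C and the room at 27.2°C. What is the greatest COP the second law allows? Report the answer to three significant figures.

5.39

In absolute terms T_C = 253.35 K and T_H = 300.35 K, so ΔT = 47.00 K.
For a reversible cycle, COP_Carnot = T_C/ΔT = 253.35/47.00 = 5.390.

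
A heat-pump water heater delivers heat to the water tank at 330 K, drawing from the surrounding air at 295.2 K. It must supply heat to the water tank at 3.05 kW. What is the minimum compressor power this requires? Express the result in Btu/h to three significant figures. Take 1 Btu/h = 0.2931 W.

The reservoir spacing is ΔT = 330 − 295.2 = 34.80 K.
COP_Carnot = T_H/ΔT = 330.00/34.80 = 9.483.
Ẇ_min = Q̇/COP_Carnot = 3.050/9.483 = 0.3216 kW = 1097 Btu/h.

1100 Btu/h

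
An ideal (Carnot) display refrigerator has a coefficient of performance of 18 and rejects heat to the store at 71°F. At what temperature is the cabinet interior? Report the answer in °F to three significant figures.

43.1 °F

For a Carnot refrigerator COP_R = T_C/(T_H − T_C), so T_C = COP·T_H/(1 + COP).
With T_H = 294.82 K, T_C = 18 × 294.82/19.00 = 279.30 K.
Converting, 279.30 K = 43.07°F.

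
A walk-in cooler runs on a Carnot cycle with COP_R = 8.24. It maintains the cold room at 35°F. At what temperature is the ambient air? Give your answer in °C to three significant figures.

COP_R = T_C/(T_H − T_C) gives T_H − T_C = T_C/COP.
With T_C = 274.82 K, T_H = 274.82 × (1 + 1/8.24) = 308.17 K.
Converting, 308.17 K = 35.02°C.

35.0 °C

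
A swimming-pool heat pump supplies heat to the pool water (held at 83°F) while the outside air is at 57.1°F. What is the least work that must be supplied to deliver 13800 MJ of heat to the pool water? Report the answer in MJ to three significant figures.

659 MJ

In absolute terms T_C = 287.09 K and T_H = 301.48 K, so ΔT = 14.39 K.
The reversible limit is COP_HP = T_H/ΔT = 20.95, so W_min = Q_H/COP = Q_H·ΔT/T_H.
W_min = 13800 × 14.39/301.48 = 658.6 MJ.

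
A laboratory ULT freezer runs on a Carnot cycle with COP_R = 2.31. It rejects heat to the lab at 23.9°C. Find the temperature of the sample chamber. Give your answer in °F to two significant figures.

-87 °F

For a Carnot refrigerator COP_R = T_C/(T_H − T_C), so T_C = COP·T_H/(1 + COP).
With T_H = 297.05 K, T_C = 2.31 × 297.05/3.310 = 207.31 K.
Converting, 207.31 K = -86.52°F.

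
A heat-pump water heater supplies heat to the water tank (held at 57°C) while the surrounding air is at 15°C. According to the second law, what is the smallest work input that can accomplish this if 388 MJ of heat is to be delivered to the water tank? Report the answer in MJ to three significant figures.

49.4 MJ

In absolute terms T_C = 288.15 K and T_H = 330.15 K, so ΔT = 42.00 K.
The reversible limit is COP_HP = T_H/ΔT = 7.861, so W_min = Q_H/COP = Q_H·ΔT/T_H.
W_min = 388.0 × 42.00/330.15 = 49.36 MJ.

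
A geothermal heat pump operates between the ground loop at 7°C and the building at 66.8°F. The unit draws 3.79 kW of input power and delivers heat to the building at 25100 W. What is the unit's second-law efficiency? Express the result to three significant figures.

Converting, Q̇_H = 25100 W = 25.10 kW, so COP_actual = Q̇_H/Ẇ = 25.10/3.790 = 6.623.
In absolute terms T_C = 280.15 K and T_H = 292.48 K, so ΔT = 12.33 K.
COP_Carnot = T_H/ΔT = 292.48/12.33 = 23.71.
η_II = COP_actual/COP_Carnot = 6.623/23.71 = 0.2793.

0.279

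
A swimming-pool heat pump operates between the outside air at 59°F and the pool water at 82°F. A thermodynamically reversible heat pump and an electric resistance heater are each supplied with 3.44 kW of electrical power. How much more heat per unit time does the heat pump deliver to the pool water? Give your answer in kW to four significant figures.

77.57 kW

In absolute terms T_C = 288.15 K and T_H = 300.93 K, so ΔT = 12.78 K.
COP_Carnot = T_H/ΔT = 300.93/12.78 = 23.55.
The heat pump delivers Q̇_H = COP × Ẇ = 81.01 kW; the resistance heater delivers Ẇ = 3.440 kW.
Extra = (COP − 1)·Ẇ = 77.57 kW.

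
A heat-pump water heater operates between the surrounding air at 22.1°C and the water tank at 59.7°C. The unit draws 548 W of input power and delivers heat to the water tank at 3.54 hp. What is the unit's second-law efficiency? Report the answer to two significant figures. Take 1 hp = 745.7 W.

Converting, Q̇_H = 3.540 hp = 2640 W, so COP_actual = Q̇_H/Ẇ = 2640/548.0 = 4.817.
In absolute terms T_C = 295.25 K and T_H = 332.85 K, so ΔT = 37.60 K.
COP_Carnot = T_H/ΔT = 332.85/37.60 = 8.852.
η_II = COP_actual/COP_Carnot = 4.817/8.852 = 0.5442.

0.54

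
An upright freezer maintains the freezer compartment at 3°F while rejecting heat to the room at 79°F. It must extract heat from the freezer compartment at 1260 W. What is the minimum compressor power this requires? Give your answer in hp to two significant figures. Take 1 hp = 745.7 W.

0.28 hp

In absolute terms T_C = 257.04 K and T_H = 299.26 K, so ΔT = 42.22 K.
COP_Carnot = T_C/ΔT = 257.04/42.22 = 6.088.
Ẇ_min = Q̇/COP_Carnot = 1260/6.088 = 207.0 W = 0.2776 hp.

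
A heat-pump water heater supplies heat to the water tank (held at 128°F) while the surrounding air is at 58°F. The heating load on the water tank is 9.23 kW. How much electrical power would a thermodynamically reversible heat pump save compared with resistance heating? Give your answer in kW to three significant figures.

8.13 kW

In absolute terms T_C = 287.59 K and T_H = 326.48 K, so ΔT = 38.89 K.
COP_Carnot = T_H/ΔT = 326.48/38.89 = 8.395.
Resistance heating needs Ẇ_res = Q̇_H = 9.230 kW; the reversible heat pump needs only Ẇ_hp = Q̇_H/COP = 1.099 kW.
Saving = 9.230 − 1.099 = 8.131 kW.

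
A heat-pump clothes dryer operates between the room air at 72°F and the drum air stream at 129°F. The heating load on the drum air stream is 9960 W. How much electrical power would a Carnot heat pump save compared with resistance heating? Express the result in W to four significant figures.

In absolute terms T_C = 295.37 K and T_H = 327.04 K, so ΔT = 31.67 K.
COP_Carnot = T_H/ΔT = 327.04/31.67 = 10.33.
Resistance heating needs Ẇ_res = Q̇_H = 9960 W; the reversible heat pump needs only Ẇ_hp = Q̇_H/COP = 964.4 W.
Saving = 9960 − 964.4 = 8996 W.

8996 W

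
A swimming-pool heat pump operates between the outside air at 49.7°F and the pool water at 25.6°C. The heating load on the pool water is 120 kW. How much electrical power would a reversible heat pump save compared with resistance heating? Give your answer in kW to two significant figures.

In absolute terms T_C = 282.98 K and T_H = 298.75 K, so ΔT = 15.77 K.
COP_Carnot = T_H/ΔT = 298.75/15.77 = 18.95.
Resistance heating needs Ẇ_res = Q̇_H = 120.0 kW; the reversible heat pump needs only Ẇ_hp = Q̇_H/COP = 6.333 kW.
Saving = 120.0 − 6.333 = 113.7 kW.

110 kW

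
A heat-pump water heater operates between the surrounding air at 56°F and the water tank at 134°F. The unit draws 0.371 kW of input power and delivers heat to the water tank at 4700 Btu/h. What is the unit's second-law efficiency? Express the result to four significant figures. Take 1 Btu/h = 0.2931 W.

Converting, Q̇_H = 4700 Btu/h = 1.378 kW, so COP_actual = Q̇_H/Ẇ = 1.378/0.3710 = 3.713.
In absolute terms T_C = 286.48 K and T_H = 329.82 K, so ΔT = 43.33 K.
COP_Carnot = T_H/ΔT = 329.82/43.33 = 7.611.
η_II = COP_actual/COP_Carnot = 3.713/7.611 = 0.4879.

0.4879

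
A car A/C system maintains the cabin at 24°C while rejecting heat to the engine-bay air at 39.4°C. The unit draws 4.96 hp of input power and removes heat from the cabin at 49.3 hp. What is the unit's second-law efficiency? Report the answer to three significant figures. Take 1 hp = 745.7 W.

0.515

COP_actual = Q̇_C/Ẇ = 49.30/4.960 = 9.940.
In absolute terms T_C = 297.15 K and T_H = 312.55 K, so ΔT = 15.40 K.
COP_Carnot = T_C/ΔT = 297.15/15.40 = 19.30.
η_II = COP_actual/COP_Carnot = 9.940/19.30 = 0.5151.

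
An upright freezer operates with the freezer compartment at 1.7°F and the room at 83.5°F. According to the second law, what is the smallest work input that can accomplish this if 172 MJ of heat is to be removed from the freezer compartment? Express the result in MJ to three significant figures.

30.5 MJ

In absolute terms T_C = 256.32 K and T_H = 301.76 K, so ΔT = 45.44 K.
The reversible limit is COP_R = T_C/ΔT = 5.640, so W_min = Q_C/COP = Q_C·ΔT/T_C.
W_min = 172.0 × 45.44/256.32 = 30.50 MJ.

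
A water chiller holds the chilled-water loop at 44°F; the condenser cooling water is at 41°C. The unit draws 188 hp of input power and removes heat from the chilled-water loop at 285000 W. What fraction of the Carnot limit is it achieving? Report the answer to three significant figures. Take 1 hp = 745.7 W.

Converting, Q̇_C = 285000 W = 382.2 hp, so COP_actual = Q̇_C/Ẇ = 382.2/188.0 = 2.033.
In absolute terms T_C = 279.82 K and T_H = 314.15 K, so ΔT = 34.33 K.
COP_Carnot = T_C/ΔT = 279.82/34.33 = 8.150.
η_II = COP_actual/COP_Carnot = 2.033/8.150 = 0.2494.

0.249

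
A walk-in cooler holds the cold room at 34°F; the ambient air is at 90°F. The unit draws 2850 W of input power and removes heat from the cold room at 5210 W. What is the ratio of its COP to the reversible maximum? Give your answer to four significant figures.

0.2074

COP_actual = Q̇_C/Ẇ = 5210/2850 = 1.828.
In absolute terms T_C = 274.26 K and T_H = 305.37 K, so ΔT = 31.11 K.
COP_Carnot = T_C/ΔT = 274.26/31.11 = 8.816.
η_II = COP_actual/COP_Carnot = 1.828/8.816 = 0.2074.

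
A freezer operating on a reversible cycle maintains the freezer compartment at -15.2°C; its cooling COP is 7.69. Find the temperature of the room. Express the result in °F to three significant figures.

65.0 °F

COP_R = T_C/(T_H − T_C) gives T_H − T_C = T_C/COP.
With T_C = 257.95 K, T_H = 257.95 × (1 + 1/7.69) = 291.49 K.
Converting, 291.49 K = 65.02°F.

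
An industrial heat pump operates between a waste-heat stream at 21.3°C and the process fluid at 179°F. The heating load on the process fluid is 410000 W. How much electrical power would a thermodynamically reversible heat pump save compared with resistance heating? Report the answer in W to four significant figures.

340200 W

In absolute terms T_C = 294.45 K and T_H = 354.82 K, so ΔT = 60.37 K.
COP_Carnot = T_H/ΔT = 354.82/60.37 = 5.878.
Resistance heating needs Ẇ_res = Q̇_H = 410000 W; the reversible heat pump needs only Ẇ_hp = Q̇_H/COP = 69760 W.
Saving = 410000 − 69760 = 340200 W.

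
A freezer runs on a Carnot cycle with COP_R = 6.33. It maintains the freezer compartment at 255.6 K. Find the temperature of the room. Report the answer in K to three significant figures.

296 K

COP_R = T_C/(T_H − T_C) gives T_H − T_C = T_C/COP.
With T_C = 255.60 K, T_H = 255.60 × (1 + 1/6.33) = 295.98 K.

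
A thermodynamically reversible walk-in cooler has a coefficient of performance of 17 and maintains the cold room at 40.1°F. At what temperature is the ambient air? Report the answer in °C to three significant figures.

COP_R = T_C/(T_H − T_C) gives T_H − T_C = T_C/COP.
With T_C = 277.65 K, T_H = 277.65 × (1 + 1/17) = 293.98 K.
Converting, 293.98 K = 20.83°C.

20.8 °C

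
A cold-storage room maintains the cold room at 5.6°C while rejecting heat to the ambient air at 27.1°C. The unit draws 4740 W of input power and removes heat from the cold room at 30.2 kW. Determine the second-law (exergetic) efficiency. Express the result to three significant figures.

0.491

Converting, Q̇_C = 30.20 kW = 30200 W, so COP_actual = Q̇_C/Ẇ = 30200/4740 = 6.371.
In absolute terms T_C = 278.75 K and T_H = 300.25 K, so ΔT = 21.50 K.
COP_Carnot = T_C/ΔT = 278.75/21.50 = 12.97.
η_II = COP_actual/COP_Carnot = 6.371/12.97 = 0.4914.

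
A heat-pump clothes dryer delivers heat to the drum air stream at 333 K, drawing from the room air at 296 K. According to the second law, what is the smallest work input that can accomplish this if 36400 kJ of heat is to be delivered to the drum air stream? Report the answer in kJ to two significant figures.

4000 kJ

The reservoir spacing is ΔT = 333 − 296 = 37.00 K.
The reversible limit is COP_HP = T_H/ΔT = 9.000, so W_min = Q_H/COP = Q_H·ΔT/T_H.
W_min = 36400 × 37.00/333.00 = 4044 kJ.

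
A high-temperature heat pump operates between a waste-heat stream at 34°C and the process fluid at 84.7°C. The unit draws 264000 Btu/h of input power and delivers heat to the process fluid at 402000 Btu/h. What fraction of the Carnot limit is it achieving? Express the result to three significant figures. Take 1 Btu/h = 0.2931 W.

COP_actual = Q̇_H/Ẇ = 402000/264000 = 1.523.
In absolute terms T_C = 307.15 K and T_H = 357.85 K, so ΔT = 50.70 K.
COP_Carnot = T_H/ΔT = 357.85/50.70 = 7.058.
η_II = COP_actual/COP_Carnot = 1.523/7.058 = 0.2157.

0.216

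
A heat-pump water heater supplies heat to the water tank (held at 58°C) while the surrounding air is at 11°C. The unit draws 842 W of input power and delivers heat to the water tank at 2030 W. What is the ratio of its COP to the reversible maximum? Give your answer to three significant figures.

COP_actual = Q̇_H/Ẇ = 2030/842.0 = 2.411.
In absolute terms T_C = 284.15 K and T_H = 331.15 K, so ΔT = 47.00 K.
COP_Carnot = T_H/ΔT = 331.15/47.00 = 7.046.
η_II = COP_actual/COP_Carnot = 2.411/7.046 = 0.3422.

0.342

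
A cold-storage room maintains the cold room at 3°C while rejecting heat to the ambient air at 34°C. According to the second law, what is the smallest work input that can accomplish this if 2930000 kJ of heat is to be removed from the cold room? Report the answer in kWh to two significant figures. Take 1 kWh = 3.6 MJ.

In absolute terms T_C = 276.15 K and T_H = 307.15 K, so ΔT = 31.00 K.
The reversible limit is COP_R = T_C/ΔT = 8.908, so W_min = Q_C/COP = Q_C·ΔT/T_C.
W_min = 2930000 × 31.00/276.15 = 328900 kJ = 91.37 kWh.

91 kWh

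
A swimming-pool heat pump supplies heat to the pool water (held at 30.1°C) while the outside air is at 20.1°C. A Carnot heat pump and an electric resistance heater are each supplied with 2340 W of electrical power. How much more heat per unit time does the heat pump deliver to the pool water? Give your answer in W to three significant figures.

68600 W

In absolute terms T_C = 293.25 K and T_H = 303.25 K, so ΔT = 10.00 K.
COP_Carnot = T_H/ΔT = 303.25/10.00 = 30.33.
The heat pump delivers Q̇_H = COP × Ẇ = 70960 W; the resistance heater delivers Ẇ = 2340 W.
Extra = (COP − 1)·Ẇ = 68620 W.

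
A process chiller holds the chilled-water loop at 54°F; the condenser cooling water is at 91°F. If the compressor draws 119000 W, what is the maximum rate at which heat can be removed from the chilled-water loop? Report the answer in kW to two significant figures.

1700 kW

In absolute terms T_C = 285.37 K and T_H = 305.93 K, so ΔT = 20.56 K.
COP_Carnot = T_C/ΔT = 285.37/20.56 = 13.88.
Q̇_max = COP_Carnot × Ẇ = 13.88 × 119000 W = 1652000 W = 1652 kW.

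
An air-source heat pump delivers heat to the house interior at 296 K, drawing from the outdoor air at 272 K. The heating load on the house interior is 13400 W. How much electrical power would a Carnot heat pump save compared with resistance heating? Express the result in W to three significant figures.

12300 W

The reservoir spacing is ΔT = 296 − 272 = 24.00 K.
COP_Carnot = T_H/ΔT = 296.00/24.00 = 12.33.
Resistance heating needs Ẇ_res = Q̇_H = 13400 W; the reversible heat pump needs only Ẇ_hp = Q̇_H/COP = 1086 W.
Saving = 13400 − 1086 = 12310 W.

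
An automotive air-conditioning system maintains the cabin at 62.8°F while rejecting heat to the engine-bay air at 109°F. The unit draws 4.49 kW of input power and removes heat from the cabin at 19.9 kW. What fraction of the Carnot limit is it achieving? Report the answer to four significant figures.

0.3919

COP_actual = Q̇_C/Ẇ = 19.90/4.490 = 4.432.
In absolute terms T_C = 290.26 K and T_H = 315.93 K, so ΔT = 25.67 K.
COP_Carnot = T_C/ΔT = 290.26/25.67 = 11.31.
η_II = COP_actual/COP_Carnot = 4.432/11.31 = 0.3919.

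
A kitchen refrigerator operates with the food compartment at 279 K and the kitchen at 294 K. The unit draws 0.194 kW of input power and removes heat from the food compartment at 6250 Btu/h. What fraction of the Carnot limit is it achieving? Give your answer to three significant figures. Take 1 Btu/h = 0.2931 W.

0.508

Converting, Q̇_C = 6250 Btu/h = 1.832 kW, so COP_actual = Q̇_C/Ẇ = 1.832/0.1940 = 9.443.
The reservoir spacing is ΔT = 294 − 279 = 15.00 K.
COP_Carnot = T_C/ΔT = 279.00/15.00 = 18.60.
η_II = COP_actual/COP_Carnot = 9.443/18.60 = 0.5077.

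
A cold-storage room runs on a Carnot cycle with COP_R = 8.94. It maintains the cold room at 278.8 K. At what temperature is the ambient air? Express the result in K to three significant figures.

310 K

COP_R = T_C/(T_H − T_C) gives T_H − T_C = T_C/COP.
With T_C = 278.80 K, T_H = 278.80 × (1 + 1/8.94) = 309.99 K.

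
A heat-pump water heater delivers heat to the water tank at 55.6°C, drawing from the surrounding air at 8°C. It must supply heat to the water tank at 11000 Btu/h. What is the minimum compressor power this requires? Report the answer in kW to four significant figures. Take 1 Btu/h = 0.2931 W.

In absolute terms T_C = 281.15 K and T_H = 328.75 K, so ΔT = 47.60 K.
COP_Carnot = T_H/ΔT = 328.75/47.60 = 6.907.
Ẇ_min = Q̇/COP_Carnot = 11000/6.907 = 1593 Btu/h = 0.4668 kW.

0.4668 kW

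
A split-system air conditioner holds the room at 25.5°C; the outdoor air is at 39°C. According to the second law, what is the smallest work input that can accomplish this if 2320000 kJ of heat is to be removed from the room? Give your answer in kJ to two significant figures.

In absolute terms T_C = 298.65 K and T_H = 312.15 K, so ΔT = 13.50 K.
The reversible limit is COP_R = T_C/ΔT = 22.12, so W_min = Q_C/COP = Q_C·ΔT/T_C.
W_min = 2320000 × 13.50/298.65 = 104900 kJ.

100000 kJ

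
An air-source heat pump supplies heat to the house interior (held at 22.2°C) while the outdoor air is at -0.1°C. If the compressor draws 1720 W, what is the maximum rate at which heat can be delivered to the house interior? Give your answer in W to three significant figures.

22800 W

In absolute terms T_C = 273.05 K and T_H = 295.35 K, so ΔT = 22.30 K.
COP_Carnot = T_H/ΔT = 295.35/22.30 = 13.24.
Q̇_max = COP_Carnot × Ẇ = 13.24 × 1720 W = 22780 W.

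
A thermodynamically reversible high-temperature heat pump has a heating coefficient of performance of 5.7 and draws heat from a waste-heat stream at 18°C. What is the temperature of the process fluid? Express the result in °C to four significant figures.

79.95 °C

COP_HP = T_H/(T_H − T_C) rearranges to T_H = COP·T_C/(COP − 1).
With T_C = 291.15 K, T_H = 5.7 × 291.15/4.700 = 353.10 K.
Converting, 353.10 K = 79.95°C.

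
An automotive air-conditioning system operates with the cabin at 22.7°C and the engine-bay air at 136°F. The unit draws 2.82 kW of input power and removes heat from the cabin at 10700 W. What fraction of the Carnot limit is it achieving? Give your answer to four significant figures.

0.4499

Converting, Q̇_C = 10700 W = 10.70 kW, so COP_actual = Q̇_C/Ẇ = 10.70/2.820 = 3.794.
In absolute terms T_C = 295.85 K and T_H = 330.93 K, so ΔT = 35.08 K.
COP_Carnot = T_C/ΔT = 295.85/35.08 = 8.434.
η_II = COP_actual/COP_Carnot = 3.794/8.434 = 0.4499.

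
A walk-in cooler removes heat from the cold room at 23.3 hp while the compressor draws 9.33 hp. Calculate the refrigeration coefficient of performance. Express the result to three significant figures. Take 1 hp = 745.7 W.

2.50

The first law gives Q̇_H = Q̇_C + Ẇ, so the three rates are Q̇_C = 23.30, Q̇_H = 32.63, Ẇ = 9.330 hp.
COP_R = Q̇_C/Ẇ = 23.30/9.330 = 2.497.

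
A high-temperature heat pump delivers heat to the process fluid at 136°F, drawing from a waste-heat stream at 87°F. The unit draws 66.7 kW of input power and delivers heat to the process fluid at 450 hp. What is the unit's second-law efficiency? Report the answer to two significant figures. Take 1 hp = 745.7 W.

Converting, Q̇_H = 450.0 hp = 335.6 kW, so COP_actual = Q̇_H/Ẇ = 335.6/66.70 = 5.031.
In absolute terms T_C = 303.71 K and T_H = 330.93 K, so ΔT = 27.22 K.
COP_Carnot = T_H/ΔT = 330.93/27.22 = 12.16.
η_II = COP_actual/COP_Carnot = 5.031/12.16 = 0.4138.

0.41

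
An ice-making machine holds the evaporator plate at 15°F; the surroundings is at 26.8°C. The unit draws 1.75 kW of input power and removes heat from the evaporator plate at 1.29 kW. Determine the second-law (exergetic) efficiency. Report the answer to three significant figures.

0.101

COP_actual = Q̇_C/Ẇ = 1.290/1.750 = 0.7371.
In absolute terms T_C = 263.71 K and T_H = 299.95 K, so ΔT = 36.24 K.
COP_Carnot = T_C/ΔT = 263.71/36.24 = 7.276.
η_II = COP_actual/COP_Carnot = 0.7371/7.276 = 0.1013.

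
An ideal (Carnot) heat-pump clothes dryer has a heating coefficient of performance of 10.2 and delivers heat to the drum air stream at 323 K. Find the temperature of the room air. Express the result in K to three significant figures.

291 K

COP_HP = T_H/(T_H − T_C) gives T_H − T_C = T_H/COP.
With T_H = 323.00 K, T_C = 323.00 × (1 − 1/10.2) = 291.33 K.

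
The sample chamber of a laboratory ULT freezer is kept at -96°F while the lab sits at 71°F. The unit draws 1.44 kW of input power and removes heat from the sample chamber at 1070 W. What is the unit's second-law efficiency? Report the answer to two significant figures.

0.34

Converting, Q̇_C = 1070 W = 1.070 kW, so COP_actual = Q̇_C/Ẇ = 1.070/1.440 = 0.7431.
In absolute terms T_C = 202.04 K and T_H = 294.82 K, so ΔT = 92.78 K.
COP_Carnot = T_C/ΔT = 202.04/92.78 = 2.178.
η_II = COP_actual/COP_Carnot = 0.7431/2.178 = 0.3412.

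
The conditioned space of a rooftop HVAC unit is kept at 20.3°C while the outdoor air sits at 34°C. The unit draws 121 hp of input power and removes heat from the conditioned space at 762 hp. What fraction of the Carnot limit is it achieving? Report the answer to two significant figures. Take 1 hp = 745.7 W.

COP_actual = Q̇_C/Ẇ = 762.0/121.0 = 6.298.
In absolute terms T_C = 293.45 K and T_H = 307.15 K, so ΔT = 13.70 K.
COP_Carnot = T_C/ΔT = 293.45/13.70 = 21.42.
η_II = COP_actual/COP_Carnot = 6.298/21.42 = 0.2940.

0.29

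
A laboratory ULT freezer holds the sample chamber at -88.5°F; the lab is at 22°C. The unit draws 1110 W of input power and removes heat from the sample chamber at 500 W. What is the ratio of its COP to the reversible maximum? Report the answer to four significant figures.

0.1943

COP_actual = Q̇_C/Ẇ = 500.0/1110 = 0.4505.
In absolute terms T_C = 206.21 K and T_H = 295.15 K, so ΔT = 88.94 K.
COP_Carnot = T_C/ΔT = 206.21/88.94 = 2.318.
η_II = COP_actual/COP_Carnot = 0.4505/2.318 = 0.1943.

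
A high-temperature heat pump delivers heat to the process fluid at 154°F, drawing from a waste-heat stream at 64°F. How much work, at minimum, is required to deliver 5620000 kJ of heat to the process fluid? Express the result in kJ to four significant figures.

In absolute terms T_C = 290.93 K and T_H = 340.93 K, so ΔT = 50.00 K.
The reversible limit is COP_HP = T_H/ΔT = 6.819, so W_min = Q_H/COP = Q_H·ΔT/T_H.
W_min = 5620000 × 50.00/340.93 = 824200 kJ.

824200 kJ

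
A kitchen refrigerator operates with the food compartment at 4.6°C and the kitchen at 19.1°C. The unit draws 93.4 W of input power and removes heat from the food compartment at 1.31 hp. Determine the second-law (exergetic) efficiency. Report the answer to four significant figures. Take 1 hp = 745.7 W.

Converting, Q̇_C = 1.310 hp = 976.9 W, so COP_actual = Q̇_C/Ẇ = 976.9/93.40 = 10.46.
In absolute terms T_C = 277.75 K and T_H = 292.25 K, so ΔT = 14.50 K.
COP_Carnot = T_C/ΔT = 277.75/14.50 = 19.16.
η_II = COP_actual/COP_Carnot = 10.46/19.16 = 0.5460.

0.5460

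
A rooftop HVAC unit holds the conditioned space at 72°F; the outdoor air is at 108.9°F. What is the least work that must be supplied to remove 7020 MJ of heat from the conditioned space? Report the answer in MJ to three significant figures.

487 MJ

In absolute terms T_C = 295.37 K and T_H = 315.87 K, so ΔT = 20.50 K.
The reversible limit is COP_R = T_C/ΔT = 14.41, so W_min = Q_C/COP = Q_C·ΔT/T_C.
W_min = 7020 × 20.50/295.37 = 487.2 MJ.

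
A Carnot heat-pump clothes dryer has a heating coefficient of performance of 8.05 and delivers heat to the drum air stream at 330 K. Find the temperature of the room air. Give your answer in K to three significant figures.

COP_HP = T_H/(T_H − T_C) gives T_H − T_C = T_H/COP.
With T_H = 330.00 K, T_C = 330.00 × (1 − 1/8.05) = 289.01 K.

289 K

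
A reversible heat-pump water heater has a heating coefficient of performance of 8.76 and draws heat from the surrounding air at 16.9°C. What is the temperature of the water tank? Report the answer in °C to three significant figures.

54.3 °C

COP_HP = T_H/(T_H − T_C) rearranges to T_H = COP·T_C/(COP − 1).
With T_C = 290.05 K, T_H = 8.76 × 290.05/7.760 = 327.43 K.
Converting, 327.43 K = 54.28°C.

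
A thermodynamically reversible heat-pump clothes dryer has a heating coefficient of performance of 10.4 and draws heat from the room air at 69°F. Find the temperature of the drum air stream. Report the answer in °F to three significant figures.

125 °F

COP_HP = T_H/(T_H − T_C) rearranges to T_H = COP·T_C/(COP − 1).
With T_C = 293.71 K, T_H = 10.4 × 293.71/9.400 = 324.95 K.
Converting, 324.95 K = 125.24°F.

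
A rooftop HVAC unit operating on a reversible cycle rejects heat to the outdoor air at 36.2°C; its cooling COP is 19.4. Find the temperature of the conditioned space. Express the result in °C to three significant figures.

21.0 °C

For a Carnot refrigerator COP_R = T_C/(T_H − T_C), so T_C = COP·T_H/(1 + COP).
With T_H = 309.35 K, T_C = 19.4 × 309.35/20.40 = 294.19 K.
Converting, 294.19 K = 21.04°C.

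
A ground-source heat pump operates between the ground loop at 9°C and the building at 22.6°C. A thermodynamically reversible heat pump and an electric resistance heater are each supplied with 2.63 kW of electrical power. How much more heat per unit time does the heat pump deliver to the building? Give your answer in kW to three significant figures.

In absolute terms T_C = 282.15 K and T_H = 295.75 K, so ΔT = 13.60 K.
COP_Carnot = T_H/ΔT = 295.75/13.60 = 21.75.
The heat pump delivers Q̇_H = COP × Ẇ = 57.19 kW; the resistance heater delivers Ẇ = 2.630 kW.
Extra = (COP − 1)·Ẇ = 54.56 kW.

54.6 kW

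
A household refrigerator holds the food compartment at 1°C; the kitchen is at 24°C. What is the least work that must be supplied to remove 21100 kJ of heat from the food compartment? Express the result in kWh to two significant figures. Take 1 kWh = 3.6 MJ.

In absolute terms T_C = 274.15 K and T_H = 297.15 K, so ΔT = 23.00 K.
The reversible limit is COP_R = T_C/ΔT = 11.92, so W_min = Q_C/COP = Q_C·ΔT/T_C.
W_min = 21100 × 23.00/274.15 = 1770 kJ = 0.4917 kWh.

0.49 kWh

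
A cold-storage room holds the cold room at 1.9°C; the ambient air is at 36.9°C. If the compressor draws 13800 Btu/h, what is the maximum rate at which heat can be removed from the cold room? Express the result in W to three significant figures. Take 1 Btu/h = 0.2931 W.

31800 W

In absolute terms T_C = 275.05 K and T_H = 310.05 K, so ΔT = 35.00 K.
COP_Carnot = T_C/ΔT = 275.05/35.00 = 7.859.
Q̇_max = COP_Carnot × Ẇ = 7.859 × 13800 Btu/h = 108400 Btu/h = 31790 W.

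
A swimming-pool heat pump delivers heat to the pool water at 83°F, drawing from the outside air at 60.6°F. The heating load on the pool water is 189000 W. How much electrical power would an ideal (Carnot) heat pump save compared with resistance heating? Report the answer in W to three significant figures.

In absolute terms T_C = 289.04 K and T_H = 301.48 K, so ΔT = 12.44 K.
COP_Carnot = T_H/ΔT = 301.48/12.44 = 24.23.
Resistance heating needs Ẇ_res = Q̇_H = 189000 W; the reversible heat pump needs only Ẇ_hp = Q̇_H/COP = 7801 W.
Saving = 189000 − 7801 = 181200 W.

181000 W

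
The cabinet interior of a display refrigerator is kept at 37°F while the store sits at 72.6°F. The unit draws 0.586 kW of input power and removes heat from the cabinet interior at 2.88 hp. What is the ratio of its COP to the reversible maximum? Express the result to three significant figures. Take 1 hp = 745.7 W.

0.263

Converting, Q̇_C = 2.880 hp = 2.148 kW, so COP_actual = Q̇_C/Ẇ = 2.148/0.5860 = 3.665.
In absolute terms T_C = 275.93 K and T_H = 295.71 K, so ΔT = 19.78 K.
COP_Carnot = T_C/ΔT = 275.93/19.78 = 13.95.
η_II = COP_actual/COP_Carnot = 3.665/13.95 = 0.2627.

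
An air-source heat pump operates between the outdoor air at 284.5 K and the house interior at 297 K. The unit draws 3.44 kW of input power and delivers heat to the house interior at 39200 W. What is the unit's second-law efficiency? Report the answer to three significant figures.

0.480

Converting, Q̇_H = 39200 W = 39.20 kW, so COP_actual = Q̇_H/Ẇ = 39.20/3.440 = 11.40.
The reservoir spacing is ΔT = 297 − 284.5 = 12.50 K.
COP_Carnot = T_H/ΔT = 297.00/12.50 = 23.76.
η_II = COP_actual/COP_Carnot = 11.40/23.76 = 0.4796.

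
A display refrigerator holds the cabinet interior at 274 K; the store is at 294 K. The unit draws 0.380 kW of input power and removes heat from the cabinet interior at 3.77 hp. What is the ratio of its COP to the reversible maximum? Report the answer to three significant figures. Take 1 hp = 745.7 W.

Converting, Q̇_C = 3.770 hp = 2.811 kW, so COP_actual = Q̇_C/Ẇ = 2.811/0.3800 = 7.398.
The reservoir spacing is ΔT = 294 − 274 = 20.00 K.
COP_Carnot = T_C/ΔT = 274.00/20.00 = 13.70.
η_II = COP_actual/COP_Carnot = 7.398/13.70 = 0.5400.

0.540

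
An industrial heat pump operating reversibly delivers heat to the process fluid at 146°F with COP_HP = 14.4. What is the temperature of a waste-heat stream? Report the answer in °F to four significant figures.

COP_HP = T_H/(T_H − T_C) gives T_H − T_C = T_H/COP.
With T_H = 336.48 K, T_C = 336.48 × (1 − 1/14.4) = 313.12 K.
Converting, 313.12 K = 103.94°F.

103.9 °F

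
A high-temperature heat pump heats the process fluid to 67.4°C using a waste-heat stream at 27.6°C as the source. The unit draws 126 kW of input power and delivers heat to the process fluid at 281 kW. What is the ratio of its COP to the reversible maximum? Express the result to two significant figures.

COP_actual = Q̇_H/Ẇ = 281.0/126.0 = 2.230.
In absolute terms T_C = 300.75 K and T_H = 340.55 K, so ΔT = 39.80 K.
COP_Carnot = T_H/ΔT = 340.55/39.80 = 8.557.
η_II = COP_actual/COP_Carnot = 2.230/8.557 = 0.2606.

0.26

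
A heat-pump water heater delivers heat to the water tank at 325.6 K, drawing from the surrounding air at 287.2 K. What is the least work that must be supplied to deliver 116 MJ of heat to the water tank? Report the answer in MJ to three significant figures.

13.7 MJ

The reservoir spacing is ΔT = 325.6 − 287.2 = 38.40 K.
The reversible limit is COP_HP = T_H/ΔT = 8.479, so W_min = Q_H/COP = Q_H·ΔT/T_H.
W_min = 116.0 × 38.40/325.60 = 13.68 MJ.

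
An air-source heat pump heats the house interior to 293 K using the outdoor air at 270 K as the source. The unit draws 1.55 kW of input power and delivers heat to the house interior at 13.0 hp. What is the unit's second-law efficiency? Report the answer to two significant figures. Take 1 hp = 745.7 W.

Converting, Q̇_H = 13.00 hp = 9.694 kW, so COP_actual = Q̇_H/Ẇ = 9.694/1.550 = 6.254.
The reservoir spacing is ΔT = 293 − 270 = 23.00 K.
COP_Carnot = T_H/ΔT = 293.00/23.00 = 12.74.
η_II = COP_actual/COP_Carnot = 6.254/12.74 = 0.4909.

0.49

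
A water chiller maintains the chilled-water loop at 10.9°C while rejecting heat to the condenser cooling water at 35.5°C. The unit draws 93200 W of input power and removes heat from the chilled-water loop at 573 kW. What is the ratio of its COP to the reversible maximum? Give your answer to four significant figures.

0.5325

Converting, Q̇_C = 573.0 kW = 573000 W, so COP_actual = Q̇_C/Ẇ = 573000/93200 = 6.148.
In absolute terms T_C = 284.05 K and T_H = 308.65 K, so ΔT = 24.60 K.
COP_Carnot = T_C/ΔT = 284.05/24.60 = 11.55.
η_II = COP_actual/COP_Carnot = 6.148/11.55 = 0.5325.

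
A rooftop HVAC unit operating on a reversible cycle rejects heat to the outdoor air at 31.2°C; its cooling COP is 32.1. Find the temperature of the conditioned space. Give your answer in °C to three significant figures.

For a Carnot refrigerator COP_R = T_C/(T_H − T_C), so T_C = COP·T_H/(1 + COP).
With T_H = 304.35 K, T_C = 32.1 × 304.35/33.10 = 295.16 K.
Converting, 295.16 K = 22.01°C.

22.0 °C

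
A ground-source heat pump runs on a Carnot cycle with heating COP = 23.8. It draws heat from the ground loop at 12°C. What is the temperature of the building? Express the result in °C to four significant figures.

COP_HP = T_H/(T_H − T_C) rearranges to T_H = COP·T_C/(COP − 1).
With T_C = 285.15 K, T_H = 23.8 × 285.15/22.80 = 297.66 K.
Converting, 297.66 K = 24.51°C.

24.51 °C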